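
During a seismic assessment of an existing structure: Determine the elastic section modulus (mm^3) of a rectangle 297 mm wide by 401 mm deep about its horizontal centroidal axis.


S = b * h^2 / 6
= 297 * 401^2 / 6
= 297 * 160801 / 6
= 7959649.5 mm^3

7959649.5 mm^3


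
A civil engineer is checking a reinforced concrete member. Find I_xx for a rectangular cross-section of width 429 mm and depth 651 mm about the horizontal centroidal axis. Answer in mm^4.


I = b * h^3 / 12
= 429 * 651^3 / 12
= 429 * 275894451 / 12
= 9863226623.25 mm^4

9863226623.25 mm^4


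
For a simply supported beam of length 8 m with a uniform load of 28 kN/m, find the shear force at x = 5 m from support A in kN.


R_A = w * L / 2 = 28 * 8 / 2 = 112.0 kN
V(x) = R_A - w * x = 112.0 - 28 * 5
= -28.0 kN

-28.0 kN


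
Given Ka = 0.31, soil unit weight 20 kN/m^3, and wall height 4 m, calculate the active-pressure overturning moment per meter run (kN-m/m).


Pa = 0.5 * Ka * gamma * H^2
= 0.5 * 0.31 * 20 * 4^2
= 49.6 kN/m
Arm = H / 3 = 4 / 3 = 1.3333 m
Mo = Pa * arm = Pa * H / 3 = 49.6 * 4 / 3 = 66.1333 kN-m/m

66.1333 kN-m/m


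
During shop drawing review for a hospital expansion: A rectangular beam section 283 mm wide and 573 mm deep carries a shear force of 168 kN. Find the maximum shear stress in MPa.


A = b * h = 283 * 573 = 162159 mm^2
V = 168 kN = 168000.0 N
tau_max = 1.5 * V / A = 1.5 * 168000.0 / 162159
= 1.554 MPa

1.554 MPa


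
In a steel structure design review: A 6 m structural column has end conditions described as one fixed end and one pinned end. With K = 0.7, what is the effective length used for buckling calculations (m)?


L_eff = K * L
= 0.7 * 6
= 4.2 m

4.2 m


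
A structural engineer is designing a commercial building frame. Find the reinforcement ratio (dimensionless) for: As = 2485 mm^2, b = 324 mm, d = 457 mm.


rho = As / (b * d)
= 2485 / (324 * 457)
= 2485 / 148068
= 0.016783 (dimensionless)

0.016783 (dimensionless)


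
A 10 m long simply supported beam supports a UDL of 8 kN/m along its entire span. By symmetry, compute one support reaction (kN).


Total load = w * L = 8 * 10 = 80 kN
By symmetry, each reaction R = total / 2 = 80 / 2 = 40.0 kN

40.0 kN


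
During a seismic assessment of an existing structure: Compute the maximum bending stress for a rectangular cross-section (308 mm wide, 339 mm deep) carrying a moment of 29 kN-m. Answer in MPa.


I = b * h^3 / 12 = 308 * 339^3 / 12 = 999927621.0 mm^4
y = h / 2 = 339 / 2 = 169.5 mm
M = 29 kN-m = 29000000.0 N-mm
sigma = M * y / I = 29000000.0 * 169.5 / 999927621.0
= 4.92 MPa

4.92 MPa


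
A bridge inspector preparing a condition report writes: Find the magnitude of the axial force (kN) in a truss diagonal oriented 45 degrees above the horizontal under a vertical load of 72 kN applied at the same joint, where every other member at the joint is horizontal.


At the joint, only the diagonal has a vertical component, so vertical equilibrium gives:
F * sin(45) = 72
F = 72 / sin(45)
= 72 / 0.707107
= 101.82 kN

101.82 kN


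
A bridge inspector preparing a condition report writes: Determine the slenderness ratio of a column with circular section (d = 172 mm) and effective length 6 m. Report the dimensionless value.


Radius of gyration r = d / 4 = 172 / 4 = 43.0 mm
L_eff = 6000.0 mm
Slenderness ratio = L / r = 6000.0 / 43.0 = 139.53 (dimensionless)

139.53 (dimensionless)


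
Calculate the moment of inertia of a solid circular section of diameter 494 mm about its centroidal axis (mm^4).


r = d / 2 = 494 / 2 = 247.0 mm
I = pi * r^4 / 4 = pi * 247.0^4 / 4
= 2923328996.8 mm^4

2923328996.8 mm^4


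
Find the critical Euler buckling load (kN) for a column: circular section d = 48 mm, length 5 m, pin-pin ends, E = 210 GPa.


I = pi * d^4 / 64 = 260576.26 mm^4
L = 5000.0 mm
P_cr = pi^2 * E * I / L^2
= 9.8696 * 210000.0 * 260576.26 / 5000.0^2
= 21602.99 N = 21.603 kN

21.603 kN


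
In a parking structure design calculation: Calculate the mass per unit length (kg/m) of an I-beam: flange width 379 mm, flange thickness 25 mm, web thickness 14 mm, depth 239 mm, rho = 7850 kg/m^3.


A_flanges = 2 * 379 * 25 = 18950 mm^2
A_web = (239 - 2 * 25) * 14 = 2646 mm^2
A_total = 18950 + 2646 = 21596 mm^2 = 0.021596 m^2
Weight = rho * A = 7850 * 0.021596 = 169.5286 kg/m

169.5286 kg/m


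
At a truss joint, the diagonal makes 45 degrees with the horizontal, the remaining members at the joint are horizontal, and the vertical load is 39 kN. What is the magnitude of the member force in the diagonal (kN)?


At the joint, only the diagonal has a vertical component, so vertical equilibrium gives:
F * sin(45) = 39
F = 39 / sin(45)
= 39 / 0.707107
= 55.15 kN

55.15 kN


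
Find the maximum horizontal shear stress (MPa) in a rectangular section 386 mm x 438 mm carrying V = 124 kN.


A = b * h = 386 * 438 = 169068 mm^2
V = 124 kN = 124000.0 N
tau_max = 1.5 * V / A = 1.5 * 124000.0 / 169068
= 1.1001 MPa

1.1001 MPa


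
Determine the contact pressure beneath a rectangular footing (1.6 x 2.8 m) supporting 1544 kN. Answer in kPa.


A = 1.6 * 2.8 = 4.48 m^2
q = P / A = 1544 / 4.48
= 344.6429 kPa

344.6429 kPa


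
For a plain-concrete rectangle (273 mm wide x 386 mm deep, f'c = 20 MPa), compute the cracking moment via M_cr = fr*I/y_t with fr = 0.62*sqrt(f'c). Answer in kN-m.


fr = 0.62 * sqrt(20) = 0.62 * 4.4721 = 2.7727 MPa
I = 273 * 386^3 / 12 = 1308408374.0 mm^4
y_t = 193.0 mm
M_cr = fr * I / y_t = 2.7727 * 1308408374.0 / 193.0 N-mm
= 18.7972 kN-m

18.7972 kN-m


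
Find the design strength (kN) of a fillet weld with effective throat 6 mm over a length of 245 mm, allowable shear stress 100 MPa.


Strength = throat * length * allowable stress
= 6 * 245 * 100 N
= 147000 N
= 147.0 kN

147.0 kN


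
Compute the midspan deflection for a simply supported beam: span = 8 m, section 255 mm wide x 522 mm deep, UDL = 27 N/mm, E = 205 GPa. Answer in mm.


I = 255 * 522^3 / 12 = 3022528770.0 mm^4
L = 8000.0 mm, w = 27 N/mm, E = 205000.0 MPa
delta = 5 * w * L^4 / (384 * E * I)
= 5 * 27 * 8000.0^4 / (384 * 205000.0 * 3022528770.0)
= 2.324 mm

2.324 mm


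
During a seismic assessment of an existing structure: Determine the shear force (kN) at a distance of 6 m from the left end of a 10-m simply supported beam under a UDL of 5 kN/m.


R_A = w * L / 2 = 5 * 10 / 2 = 25.0 kN
V(x) = R_A - w * x = 25.0 - 5 * 6
= -5.0 kN

-5.0 kN


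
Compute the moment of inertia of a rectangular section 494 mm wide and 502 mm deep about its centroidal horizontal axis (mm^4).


I = b * h^3 / 12
= 494 * 502^3 / 12
= 494 * 126506008 / 12
= 5207830662.67 mm^4

5207830662.67 mm^4


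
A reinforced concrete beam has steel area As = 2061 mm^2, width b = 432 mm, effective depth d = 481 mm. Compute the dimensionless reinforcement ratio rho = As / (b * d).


rho = As / (b * d)
= 2061 / (432 * 481)
= 2061 / 207792
= 0.009919 (dimensionless)

0.009919 (dimensionless)


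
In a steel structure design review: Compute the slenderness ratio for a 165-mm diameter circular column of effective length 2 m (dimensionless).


Radius of gyration r = d / 4 = 165 / 4 = 41.25 mm
L_eff = 2000.0 mm
Slenderness ratio = L / r = 2000.0 / 41.25 = 48.48 (dimensionless)

48.48 (dimensionless)


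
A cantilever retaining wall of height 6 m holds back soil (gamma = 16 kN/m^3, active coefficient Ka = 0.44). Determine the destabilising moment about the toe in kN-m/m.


Pa = 0.5 * Ka * gamma * H^2
= 0.5 * 0.44 * 16 * 6^2
= 126.72 kN/m
Arm = H / 3 = 6 / 3 = 2.0 m
Mo = Pa * arm = Pa * H / 3 = 126.72 * 6 / 3 = 253.44 kN-m/m

253.44 kN-m/m


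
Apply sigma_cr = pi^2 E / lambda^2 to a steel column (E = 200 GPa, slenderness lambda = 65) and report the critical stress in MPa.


sigma_cr = pi^2 * E / lambda^2
= 9.8696 * 200000.0 / 65^2
= 9.8696 * 200000.0 / 4225
= 467.2002 MPa

467.2002 MPa


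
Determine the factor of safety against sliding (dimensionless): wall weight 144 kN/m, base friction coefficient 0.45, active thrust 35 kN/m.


Resisting force = mu * W = 0.45 * 144 = 64.8 kN/m
FOS = Resisting / Driving = 64.8 / 35
= 1.8514 (dimensionless)

1.8514 (dimensionless)


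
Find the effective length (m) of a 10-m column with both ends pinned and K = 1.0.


L_eff = K * L
= 1.0 * 10
= 10.0 m

10.0 m


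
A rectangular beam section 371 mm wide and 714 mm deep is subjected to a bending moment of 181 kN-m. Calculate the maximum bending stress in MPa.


I = b * h^3 / 12 = 371 * 714^3 / 12 = 11253491802.0 mm^4
y = h / 2 = 714 / 2 = 357.0 mm
M = 181 kN-m = 181000000.0 N-mm
sigma = M * y / I = 181000000.0 * 357.0 / 11253491802.0
= 5.74 MPa

5.74 MPa


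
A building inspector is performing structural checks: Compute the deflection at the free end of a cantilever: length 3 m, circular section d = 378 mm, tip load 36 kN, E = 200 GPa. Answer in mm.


I = pi * d^4 / 64 = pi * 378^4 / 64 = 1002160077.64 mm^4
L = 3000.0 mm, P = 36000.0 N, E = 200000.0 MPa
delta = P * L^3 / (3 * E * I)
= 36000.0 * 3000.0^3 / (3 * 200000.0 * 1002160077.64)
= 1.6165 mm

1.6165 mm


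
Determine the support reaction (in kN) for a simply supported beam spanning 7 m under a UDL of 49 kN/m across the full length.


Total load = w * L = 49 * 7 = 343 kN
By symmetry, each reaction R = total / 2 = 343 / 2 = 171.5 kN

171.5 kN


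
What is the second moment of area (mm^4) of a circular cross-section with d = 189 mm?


r = d / 2 = 189 / 2 = 94.5 mm
I = pi * r^4 / 4 = pi * 94.5^4 / 4
= 62635004.85 mm^4

62635004.85 mm^4


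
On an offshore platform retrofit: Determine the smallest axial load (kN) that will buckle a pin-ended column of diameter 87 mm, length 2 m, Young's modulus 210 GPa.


I = pi * d^4 / 64 = 2812204.57 mm^4
L = 2000.0 mm
P_cr = pi^2 * E * I / L^2
= 9.8696 * 210000.0 * 2812204.57 / 2000.0^2
= 1457155.69 N = 1457.1557 kN

1457.1557 kN


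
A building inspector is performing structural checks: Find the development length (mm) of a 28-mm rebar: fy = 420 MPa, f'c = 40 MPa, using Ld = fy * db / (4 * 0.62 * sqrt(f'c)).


Ld = (fy * db) / (4 * 0.62 * sqrt(f'c))
= (420 * 28) / (4 * 0.62 * sqrt(40))
= 11760 / 15.6849
= 749.77 mm

749.77 mm


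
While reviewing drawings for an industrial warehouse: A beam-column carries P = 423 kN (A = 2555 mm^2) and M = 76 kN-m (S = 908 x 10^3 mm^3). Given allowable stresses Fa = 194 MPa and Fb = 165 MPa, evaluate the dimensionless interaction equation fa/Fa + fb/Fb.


f_a = P / A = 423000.0 / 2555 = 165.5577 MPa
f_b = M / S = 76000000.0 / 908000.0 = 83.7004 MPa
Ratio = f_a / Fa + f_b / Fb
= 165.5577 / 194 + 83.7004 / 165
= 1.3607 (dimensionless)

1.3607 (dimensionless)


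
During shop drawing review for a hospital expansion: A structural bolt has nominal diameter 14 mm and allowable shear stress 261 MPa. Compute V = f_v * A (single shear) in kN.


A = pi * d^2 / 4 = pi * 14^2 / 4 = 153.938 mm^2
V = f_v * A / 1000 = 261 * 153.938 / 1000
= 40.1778 kN

40.1778 kN


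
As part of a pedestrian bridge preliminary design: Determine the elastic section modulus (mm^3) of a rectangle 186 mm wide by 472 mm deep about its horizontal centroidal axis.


S = b * h^2 / 6
= 186 * 472^2 / 6
= 186 * 222784 / 6
= 6906304.0 mm^3

6906304.0 mm^3


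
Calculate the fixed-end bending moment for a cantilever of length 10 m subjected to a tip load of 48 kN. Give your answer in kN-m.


For a cantilever with a point load at the free end:
M_max = P * L = 48 * 10 = 480 kN-m

480 kN-m


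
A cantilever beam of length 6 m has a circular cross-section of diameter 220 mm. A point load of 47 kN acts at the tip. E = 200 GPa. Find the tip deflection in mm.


I = pi * d^4 / 64 = pi * 220^4 / 64 = 114990145.1 mm^4
L = 6000.0 mm, P = 47000.0 N, E = 200000.0 MPa
delta = P * L^3 / (3 * E * I)
= 47000.0 * 6000.0^3 / (3 * 200000.0 * 114990145.1)
= 147.143 mm

147.143 mm


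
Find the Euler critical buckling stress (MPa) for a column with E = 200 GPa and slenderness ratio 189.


sigma_cr = pi^2 * E / lambda^2
= 9.8696 * 200000.0 / 189^2
= 9.8696 * 200000.0 / 35721
= 55.2594 MPa

55.2594 MPa


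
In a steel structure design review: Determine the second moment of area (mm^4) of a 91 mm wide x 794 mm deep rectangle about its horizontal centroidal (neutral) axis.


I = b * h^3 / 12
= 91 * 794^3 / 12
= 91 * 500566184 / 12
= 3795960228.67 mm^4

3795960228.67 mm^4


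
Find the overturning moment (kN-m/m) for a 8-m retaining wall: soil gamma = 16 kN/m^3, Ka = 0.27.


Pa = 0.5 * Ka * gamma * H^2
= 0.5 * 0.27 * 16 * 8^2
= 138.24 kN/m
Arm = H / 3 = 8 / 3 = 2.6667 m
Mo = Pa * arm = Pa * H / 3 = 138.24 * 8 / 3 = 368.64 kN-m/m

368.64 kN-m/m


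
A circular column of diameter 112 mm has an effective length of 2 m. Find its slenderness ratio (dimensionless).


Radius of gyration r = d / 4 = 112 / 4 = 28.0 mm
L_eff = 2000.0 mm
Slenderness ratio = L / r = 2000.0 / 28.0 = 71.43 (dimensionless)

71.43 (dimensionless)


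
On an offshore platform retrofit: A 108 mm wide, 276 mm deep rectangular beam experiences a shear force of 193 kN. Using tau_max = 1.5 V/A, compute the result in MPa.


A = b * h = 108 * 276 = 29808 mm^2
V = 193 kN = 193000.0 N
tau_max = 1.5 * V / A = 1.5 * 193000.0 / 29808
= 9.7122 MPa

9.7122 MPa


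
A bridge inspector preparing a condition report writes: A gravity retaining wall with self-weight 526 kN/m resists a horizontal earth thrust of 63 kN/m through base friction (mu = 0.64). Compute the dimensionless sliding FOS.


Resisting force = mu * W = 0.64 * 526 = 336.64 kN/m
FOS = Resisting / Driving = 336.64 / 63
= 5.3435 (dimensionless)

5.3435 (dimensionless)


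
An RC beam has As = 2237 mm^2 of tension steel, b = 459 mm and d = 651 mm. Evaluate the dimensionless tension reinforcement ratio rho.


rho = As / (b * d)
= 2237 / (459 * 651)
= 2237 / 298809
= 0.007486 (dimensionless)

0.007486 (dimensionless)


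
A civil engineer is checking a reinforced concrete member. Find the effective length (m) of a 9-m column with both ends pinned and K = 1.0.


L_eff = K * L
= 1.0 * 9
= 9.0 m

9.0 m


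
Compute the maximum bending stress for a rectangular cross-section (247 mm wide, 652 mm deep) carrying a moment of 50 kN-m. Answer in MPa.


I = b * h^3 / 12 = 247 * 652^3 / 12 = 5705037381.33 mm^4
y = h / 2 = 652 / 2 = 326.0 mm
M = 50 kN-m = 50000000.0 N-mm
sigma = M * y / I = 50000000.0 * 326.0 / 5705037381.33
= 2.86 MPa

2.86 MPa


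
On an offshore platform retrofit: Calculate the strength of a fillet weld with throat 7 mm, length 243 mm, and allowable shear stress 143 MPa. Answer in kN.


Strength = throat * length * allowable stress
= 7 * 243 * 143 N
= 243243 N
= 243.24 kN

243.24 kN


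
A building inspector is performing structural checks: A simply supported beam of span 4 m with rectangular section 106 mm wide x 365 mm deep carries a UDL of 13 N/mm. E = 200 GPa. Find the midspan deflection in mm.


I = 106 * 365^3 / 12 = 429539604.17 mm^4
L = 4000.0 mm, w = 13 N/mm, E = 200000.0 MPa
delta = 5 * w * L^4 / (384 * E * I)
= 5 * 13 * 4000.0^4 / (384 * 200000.0 * 429539604.17)
= 0.5044 mm

0.5044 mm


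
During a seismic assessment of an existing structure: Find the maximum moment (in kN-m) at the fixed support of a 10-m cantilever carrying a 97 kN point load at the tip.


For a cantilever with a point load at the free end:
M_max = P * L = 97 * 10 = 970 kN-m

970 kN-m


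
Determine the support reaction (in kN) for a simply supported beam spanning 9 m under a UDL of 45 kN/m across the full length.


Total load = w * L = 45 * 9 = 405 kN
By symmetry, each reaction R = total / 2 = 405 / 2 = 202.5 kN

202.5 kN


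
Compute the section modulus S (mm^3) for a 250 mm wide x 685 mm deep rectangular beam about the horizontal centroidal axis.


S = b * h^2 / 6
= 250 * 685^2 / 6
= 250 * 469225 / 6
= 19551041.67 mm^3

19551041.67 mm^3


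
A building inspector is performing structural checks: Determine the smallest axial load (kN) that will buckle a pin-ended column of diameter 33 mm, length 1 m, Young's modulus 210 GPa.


I = pi * d^4 / 64 = 58213.76 mm^4
L = 1000.0 mm
P_cr = pi^2 * E * I / L^2
= 9.8696 * 210000.0 * 58213.76 / 1000.0^2
= 120654.83 N = 120.6548 kN

120.6548 kN


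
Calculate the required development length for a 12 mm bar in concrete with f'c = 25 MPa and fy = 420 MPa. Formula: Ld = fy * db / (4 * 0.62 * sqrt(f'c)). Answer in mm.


Ld = (fy * db) / (4 * 0.62 * sqrt(f'c))
= (420 * 12) / (4 * 0.62 * sqrt(25))
= 5040 / 12.4
= 406.45 mm

406.45 mm


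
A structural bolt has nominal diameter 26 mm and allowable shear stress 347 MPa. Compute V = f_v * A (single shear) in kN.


A = pi * d^2 / 4 = pi * 26^2 / 4 = 530.9292 mm^2
V = f_v * A / 1000 = 347 * 530.9292 / 1000
= 184.2324 kN

184.2324 kN


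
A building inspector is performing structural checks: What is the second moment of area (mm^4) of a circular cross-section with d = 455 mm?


r = d / 2 = 455 / 2 = 227.5 mm
I = pi * r^4 / 4 = pi * 227.5^4 / 4
= 2103853454.08 mm^4

2103853454.08 mm^4


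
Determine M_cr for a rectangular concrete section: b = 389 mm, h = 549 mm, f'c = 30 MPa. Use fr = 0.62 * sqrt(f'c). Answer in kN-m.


fr = 0.62 * sqrt(30) = 0.62 * 5.4772 = 3.3959 MPa
I = 389 * 549^3 / 12 = 5363958246.75 mm^4
y_t = 274.5 mm
M_cr = fr * I / y_t = 3.3959 * 5363958246.75 / 274.5 N-mm
= 66.3583 kN-m

66.3583 kN-m


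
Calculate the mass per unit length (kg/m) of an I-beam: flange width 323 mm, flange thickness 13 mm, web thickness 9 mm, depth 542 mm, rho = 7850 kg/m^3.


A_flanges = 2 * 323 * 13 = 8398 mm^2
A_web = (542 - 2 * 13) * 9 = 4644 mm^2
A_total = 8398 + 4644 = 13042 mm^2 = 0.013042 m^2
Weight = rho * A = 7850 * 0.013042 = 102.3797 kg/m

102.3797 kg/m


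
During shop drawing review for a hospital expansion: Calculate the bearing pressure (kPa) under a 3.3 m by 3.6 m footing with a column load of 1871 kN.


A = 3.3 * 3.6 = 11.88 m^2
q = P / A = 1871 / 11.88
= 157.4916 kPa

157.4916 kPa


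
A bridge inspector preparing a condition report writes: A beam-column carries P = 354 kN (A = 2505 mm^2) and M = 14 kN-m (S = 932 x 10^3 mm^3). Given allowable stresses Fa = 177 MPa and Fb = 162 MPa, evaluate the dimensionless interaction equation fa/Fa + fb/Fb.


f_a = P / A = 354000.0 / 2505 = 141.3174 MPa
f_b = M / S = 14000000.0 / 932000.0 = 15.0215 MPa
Ratio = f_a / Fa + f_b / Fb
= 141.3174 / 177 + 15.0215 / 162
= 0.8911 (dimensionless)

0.8911 (dimensionless)


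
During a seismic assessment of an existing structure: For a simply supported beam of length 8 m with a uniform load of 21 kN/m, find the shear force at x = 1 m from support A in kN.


R_A = w * L / 2 = 21 * 8 / 2 = 84.0 kN
V(x) = R_A - w * x = 84.0 - 21 * 1
= 63.0 kN

63.0 kN


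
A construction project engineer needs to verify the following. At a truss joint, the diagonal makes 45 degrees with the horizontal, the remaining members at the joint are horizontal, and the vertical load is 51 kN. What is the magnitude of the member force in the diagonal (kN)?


At the joint, only the diagonal has a vertical component, so vertical equilibrium gives:
F * sin(45) = 51
F = 51 / sin(45)
= 51 / 0.707107
= 72.12 kN

72.12 kN


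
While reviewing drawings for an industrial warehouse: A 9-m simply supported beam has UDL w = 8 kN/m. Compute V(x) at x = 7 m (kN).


R_A = w * L / 2 = 8 * 9 / 2 = 36.0 kN
V(x) = R_A - w * x = 36.0 - 8 * 7
= -20.0 kN

-20.0 kN


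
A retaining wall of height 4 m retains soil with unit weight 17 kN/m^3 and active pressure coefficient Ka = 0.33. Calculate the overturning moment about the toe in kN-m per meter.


Pa = 0.5 * Ka * gamma * H^2
= 0.5 * 0.33 * 17 * 4^2
= 44.88 kN/m
Arm = H / 3 = 4 / 3 = 1.3333 m
Mo = Pa * arm = Pa * H / 3 = 44.88 * 4 / 3 = 59.84 kN-m/m

59.84 kN-m/m


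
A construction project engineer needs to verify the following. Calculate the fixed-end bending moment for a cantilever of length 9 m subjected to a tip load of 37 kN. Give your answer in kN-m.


For a cantilever with a point load at the free end:
M_max = P * L = 37 * 9 = 333 kN-m

333 kN-m


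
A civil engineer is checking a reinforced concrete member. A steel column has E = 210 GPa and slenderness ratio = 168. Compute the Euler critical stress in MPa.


sigma_cr = pi^2 * E / lambda^2
= 9.8696 * 210000.0 / 168^2
= 9.8696 * 210000.0 / 28224
= 73.4346 MPa

73.4346 MPa


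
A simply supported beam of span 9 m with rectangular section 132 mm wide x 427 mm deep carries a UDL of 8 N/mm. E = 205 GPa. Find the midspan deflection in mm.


I = 132 * 427^3 / 12 = 856399313.0 mm^4
L = 9000.0 mm, w = 8 N/mm, E = 205000.0 MPa
delta = 5 * w * L^4 / (384 * E * I)
= 5 * 8 * 9000.0^4 / (384 * 205000.0 * 856399313.0)
= 3.8929 mm

3.8929 mm


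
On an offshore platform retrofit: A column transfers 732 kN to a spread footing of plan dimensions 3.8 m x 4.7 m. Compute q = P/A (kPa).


A = 3.8 * 4.7 = 17.86 m^2
q = P / A = 732 / 17.86
= 40.9854 kPa

40.9854 kPa


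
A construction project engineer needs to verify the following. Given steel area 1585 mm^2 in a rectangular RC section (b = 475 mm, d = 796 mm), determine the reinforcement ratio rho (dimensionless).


rho = As / (b * d)
= 1585 / (475 * 796)
= 1585 / 378100
= 0.004192 (dimensionless)

0.004192 (dimensionless)


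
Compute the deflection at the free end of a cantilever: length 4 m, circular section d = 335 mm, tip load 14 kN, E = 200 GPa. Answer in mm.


I = pi * d^4 / 64 = pi * 335^4 / 64 = 618228649.37 mm^4
L = 4000.0 mm, P = 14000.0 N, E = 200000.0 MPa
delta = P * L^3 / (3 * E * I)
= 14000.0 * 4000.0^3 / (3 * 200000.0 * 618228649.37)
= 2.4155 mm

2.4155 mm


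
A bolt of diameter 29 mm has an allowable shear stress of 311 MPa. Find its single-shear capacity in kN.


A = pi * d^2 / 4 = pi * 29^2 / 4 = 660.5199 mm^2
V = f_v * A / 1000 = 311 * 660.5199 / 1000
= 205.4217 kN

205.4217 kN


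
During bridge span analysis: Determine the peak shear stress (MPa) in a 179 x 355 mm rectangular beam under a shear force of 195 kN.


A = b * h = 179 * 355 = 63545 mm^2
V = 195 kN = 195000.0 N
tau_max = 1.5 * V / A = 1.5 * 195000.0 / 63545
= 4.603 MPa

4.603 MPa


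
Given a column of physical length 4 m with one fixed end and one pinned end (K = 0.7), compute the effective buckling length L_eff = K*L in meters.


L_eff = K * L
= 0.7 * 4
= 2.8 m

2.8 m


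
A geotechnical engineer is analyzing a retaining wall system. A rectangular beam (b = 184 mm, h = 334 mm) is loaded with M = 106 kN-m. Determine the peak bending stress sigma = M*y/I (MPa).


I = b * h^3 / 12 = 184 * 334^3 / 12 = 571315461.33 mm^4
y = h / 2 = 334 / 2 = 167.0 mm
M = 106 kN-m = 106000000.0 N-mm
sigma = M * y / I = 106000000.0 * 167.0 / 571315461.33
= 30.98 MPa

30.98 MPa


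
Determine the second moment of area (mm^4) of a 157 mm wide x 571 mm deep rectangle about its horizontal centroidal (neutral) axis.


I = b * h^3 / 12
= 157 * 571^3 / 12
= 157 * 186169411 / 12
= 2435716460.58 mm^4

2435716460.58 mm^4


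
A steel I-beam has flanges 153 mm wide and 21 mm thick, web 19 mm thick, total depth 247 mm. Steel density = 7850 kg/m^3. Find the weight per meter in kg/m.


A_flanges = 2 * 153 * 21 = 6426 mm^2
A_web = (247 - 2 * 21) * 19 = 3895 mm^2
A_total = 6426 + 3895 = 10321 mm^2 = 0.010321 m^2
Weight = rho * A = 7850 * 0.010321 = 81.0199 kg/m

81.0199 kg/m


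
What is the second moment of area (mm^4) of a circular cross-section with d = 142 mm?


r = d / 2 = 142 / 2 = 71.0 mm
I = pi * r^4 / 4 = pi * 71.0^4 / 4
= 19958287.59 mm^4

19958287.59 mm^4


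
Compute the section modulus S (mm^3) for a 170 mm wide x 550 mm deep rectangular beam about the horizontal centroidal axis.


S = b * h^2 / 6
= 170 * 550^2 / 6
= 170 * 302500 / 6
= 8570833.33 mm^3

8570833.33 mm^3


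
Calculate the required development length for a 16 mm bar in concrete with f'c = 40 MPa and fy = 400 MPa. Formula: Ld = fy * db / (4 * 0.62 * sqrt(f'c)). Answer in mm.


Ld = (fy * db) / (4 * 0.62 * sqrt(f'c))
= (400 * 16) / (4 * 0.62 * sqrt(40))
= 6400 / 15.6849
= 408.04 mm

408.04 mm


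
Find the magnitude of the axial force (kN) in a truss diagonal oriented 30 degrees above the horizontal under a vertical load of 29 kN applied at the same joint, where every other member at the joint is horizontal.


At the joint, only the diagonal has a vertical component, so vertical equilibrium gives:
F * sin(30) = 29
F = 29 / sin(30)
= 29 / 0.5
= 58.0 kN

58.0 kN


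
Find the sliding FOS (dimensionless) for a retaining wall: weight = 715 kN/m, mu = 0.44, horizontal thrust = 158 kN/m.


Resisting force = mu * W = 0.44 * 715 = 314.6 kN/m
FOS = Resisting / Driving = 314.6 / 158
= 1.9911 (dimensionless)

1.9911 (dimensionless)


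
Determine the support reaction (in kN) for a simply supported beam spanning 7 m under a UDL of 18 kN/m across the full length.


Total load = w * L = 18 * 7 = 126 kN
By symmetry, each reaction R = total / 2 = 126 / 2 = 63.0 kN

63.0 kN


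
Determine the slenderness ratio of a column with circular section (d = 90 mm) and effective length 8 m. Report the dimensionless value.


Radius of gyration r = d / 4 = 90 / 4 = 22.5 mm
L_eff = 8000.0 mm
Slenderness ratio = L / r = 8000.0 / 22.5 = 355.56 (dimensionless)

355.56 (dimensionless)


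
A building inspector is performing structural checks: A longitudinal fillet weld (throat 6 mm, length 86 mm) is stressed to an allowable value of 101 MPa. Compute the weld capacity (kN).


Strength = throat * length * allowable stress
= 6 * 86 * 101 N
= 52116 N
= 52.12 kN

52.12 kN


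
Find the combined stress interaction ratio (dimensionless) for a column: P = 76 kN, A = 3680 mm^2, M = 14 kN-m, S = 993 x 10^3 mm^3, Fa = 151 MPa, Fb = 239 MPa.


f_a = P / A = 76000.0 / 3680 = 20.6522 MPa
f_b = M / S = 14000000.0 / 993000.0 = 14.0987 MPa
Ratio = f_a / Fa + f_b / Fb
= 20.6522 / 151 + 14.0987 / 239
= 0.1958 (dimensionless)

0.1958 (dimensionless)


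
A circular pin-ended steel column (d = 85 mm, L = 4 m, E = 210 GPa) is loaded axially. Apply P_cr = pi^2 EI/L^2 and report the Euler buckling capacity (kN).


I = pi * d^4 / 64 = 2562392.19 mm^4
L = 4000.0 mm
P_cr = pi^2 * E * I / L^2
= 9.8696 * 210000.0 * 2562392.19 / 4000.0^2
= 331928.59 N = 331.9286 kN

331.9286 kN


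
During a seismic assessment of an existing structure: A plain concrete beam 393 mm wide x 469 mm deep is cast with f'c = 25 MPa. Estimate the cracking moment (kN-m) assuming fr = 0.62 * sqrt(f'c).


fr = 0.62 * sqrt(25) = 0.62 * 5.0 = 3.1 MPa
I = 393 * 469^3 / 12 = 3378545969.75 mm^4
y_t = 234.5 mm
M_cr = fr * I / y_t = 3.1 * 3378545969.75 / 234.5 N-mm
= 44.6631 kN-m

44.6631 kN-m


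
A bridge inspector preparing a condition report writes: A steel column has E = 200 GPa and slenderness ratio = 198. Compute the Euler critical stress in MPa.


sigma_cr = pi^2 * E / lambda^2
= 9.8696 * 200000.0 / 198^2
= 9.8696 * 200000.0 / 39204
= 50.35 MPa

50.35 MPa


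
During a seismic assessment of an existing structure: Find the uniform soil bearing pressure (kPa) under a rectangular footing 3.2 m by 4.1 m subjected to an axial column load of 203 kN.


A = 3.2 * 4.1 = 13.12 m^2
q = P / A = 203 / 13.12
= 15.4726 kPa

15.4726 kPa


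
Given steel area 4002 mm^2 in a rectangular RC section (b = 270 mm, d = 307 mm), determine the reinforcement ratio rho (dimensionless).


rho = As / (b * d)
= 4002 / (270 * 307)
= 4002 / 82890
= 0.048281 (dimensionless)

0.048281 (dimensionless)


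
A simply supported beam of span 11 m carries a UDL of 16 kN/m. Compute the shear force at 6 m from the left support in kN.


R_A = w * L / 2 = 16 * 11 / 2 = 88.0 kN
V(x) = R_A - w * x = 88.0 - 16 * 6
= -8.0 kN

-8.0 kN


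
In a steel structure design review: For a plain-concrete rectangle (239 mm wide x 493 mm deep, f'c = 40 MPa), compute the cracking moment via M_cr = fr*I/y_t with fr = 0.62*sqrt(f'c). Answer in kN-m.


fr = 0.62 * sqrt(40) = 0.62 * 6.3246 = 3.9212 MPa
I = 239 * 493^3 / 12 = 2386477876.92 mm^4
y_t = 246.5 mm
M_cr = fr * I / y_t = 3.9212 * 2386477876.92 / 246.5 N-mm
= 37.9631 kN-m

37.9631 kN-m


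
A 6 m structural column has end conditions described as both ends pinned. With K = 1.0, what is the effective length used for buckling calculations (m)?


L_eff = K * L
= 1.0 * 6
= 6.0 m

6.0 m


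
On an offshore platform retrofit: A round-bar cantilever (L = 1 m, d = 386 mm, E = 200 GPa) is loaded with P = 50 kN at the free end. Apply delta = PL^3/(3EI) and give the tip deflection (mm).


I = pi * d^4 / 64 = pi * 386^4 / 64 = 1089730527.72 mm^4
L = 1000.0 mm, P = 50000.0 N, E = 200000.0 MPa
delta = P * L^3 / (3 * E * I)
= 50000.0 * 1000.0^3 / (3 * 200000.0 * 1089730527.72)
= 0.0765 mm

0.0765 mm


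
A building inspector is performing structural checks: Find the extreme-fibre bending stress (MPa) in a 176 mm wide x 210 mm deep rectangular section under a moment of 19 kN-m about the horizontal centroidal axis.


I = b * h^3 / 12 = 176 * 210^3 / 12 = 135828000.0 mm^4
y = h / 2 = 210 / 2 = 105.0 mm
M = 19 kN-m = 19000000.0 N-mm
sigma = M * y / I = 19000000.0 * 105.0 / 135828000.0
= 14.69 MPa

14.69 MPa


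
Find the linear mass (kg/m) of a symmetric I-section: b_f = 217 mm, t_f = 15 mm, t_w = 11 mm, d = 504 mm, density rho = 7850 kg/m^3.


A_flanges = 2 * 217 * 15 = 6510 mm^2
A_web = (504 - 2 * 15) * 11 = 5214 mm^2
A_total = 6510 + 5214 = 11724 mm^2 = 0.011724 m^2
Weight = rho * A = 7850 * 0.011724 = 92.0334 kg/m

92.0334 kg/m


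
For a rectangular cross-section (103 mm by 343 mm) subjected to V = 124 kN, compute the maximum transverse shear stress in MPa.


A = b * h = 103 * 343 = 35329 mm^2
V = 124 kN = 124000.0 N
tau_max = 1.5 * V / A = 1.5 * 124000.0 / 35329
= 5.2648 MPa

5.2648 MPa


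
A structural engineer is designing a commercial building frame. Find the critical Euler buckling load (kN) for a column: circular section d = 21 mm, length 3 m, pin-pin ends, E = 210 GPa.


I = pi * d^4 / 64 = 9546.56 mm^4
L = 3000.0 mm
P_cr = pi^2 * E * I / L^2
= 9.8696 * 210000.0 * 9546.56 / 3000.0^2
= 2198.49 N = 2.1985 kN

2.1985 kN


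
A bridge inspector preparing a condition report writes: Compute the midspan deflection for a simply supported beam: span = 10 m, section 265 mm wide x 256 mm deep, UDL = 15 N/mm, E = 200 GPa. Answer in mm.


I = 265 * 256^3 / 12 = 370496853.33 mm^4
L = 10000.0 mm, w = 15 N/mm, E = 200000.0 MPa
delta = 5 * w * L^4 / (384 * E * I)
= 5 * 15 * 10000.0^4 / (384 * 200000.0 * 370496853.33)
= 26.3582 mm

26.3582 mm


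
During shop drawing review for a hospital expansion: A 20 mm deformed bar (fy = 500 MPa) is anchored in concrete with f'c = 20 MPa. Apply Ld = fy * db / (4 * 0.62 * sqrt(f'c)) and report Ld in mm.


Ld = (fy * db) / (4 * 0.62 * sqrt(f'c))
= (500 * 20) / (4 * 0.62 * sqrt(20))
= 10000 / 11.0909
= 901.64 mm

901.64 mm


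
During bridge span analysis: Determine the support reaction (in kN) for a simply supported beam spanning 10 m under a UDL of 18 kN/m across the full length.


Total load = w * L = 18 * 10 = 180 kN
By symmetry, each reaction R = total / 2 = 180 / 2 = 90.0 kN

90.0 kN


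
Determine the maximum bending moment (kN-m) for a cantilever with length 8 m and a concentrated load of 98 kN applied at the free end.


For a cantilever with a point load at the free end:
M_max = P * L = 98 * 8 = 784 kN-m

784 kN-m


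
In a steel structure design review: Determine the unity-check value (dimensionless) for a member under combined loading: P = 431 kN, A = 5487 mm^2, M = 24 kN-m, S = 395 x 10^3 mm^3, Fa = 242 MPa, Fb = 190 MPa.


f_a = P / A = 431000.0 / 5487 = 78.5493 MPa
f_b = M / S = 24000000.0 / 395000.0 = 60.7595 MPa
Ratio = f_a / Fa + f_b / Fb
= 78.5493 / 242 + 60.7595 / 190
= 0.6444 (dimensionless)

0.6444 (dimensionless)


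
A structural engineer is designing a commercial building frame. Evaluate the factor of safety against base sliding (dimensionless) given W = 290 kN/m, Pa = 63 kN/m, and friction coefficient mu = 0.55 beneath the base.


Resisting force = mu * W = 0.55 * 290 = 159.5 kN/m
FOS = Resisting / Driving = 159.5 / 63
= 2.5317 (dimensionless)

2.5317 (dimensionless)


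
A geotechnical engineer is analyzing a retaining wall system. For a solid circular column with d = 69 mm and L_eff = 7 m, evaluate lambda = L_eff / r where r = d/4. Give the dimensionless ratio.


Radius of gyration r = d / 4 = 69 / 4 = 17.25 mm
L_eff = 7000.0 mm
Slenderness ratio = L / r = 7000.0 / 17.25 = 405.8 (dimensionless)

405.8 (dimensionless)


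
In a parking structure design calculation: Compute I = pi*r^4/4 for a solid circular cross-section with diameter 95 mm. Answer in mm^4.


r = d / 2 = 95 / 2 = 47.5 mm
I = pi * r^4 / 4 = pi * 47.5^4 / 4
= 3998198.21 mm^4

3998198.21 mm^4


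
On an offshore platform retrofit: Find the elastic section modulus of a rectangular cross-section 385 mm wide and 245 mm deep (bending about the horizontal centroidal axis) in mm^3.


S = b * h^2 / 6
= 385 * 245^2 / 6
= 385 * 60025 / 6
= 3851604.17 mm^3

3851604.17 mm^3


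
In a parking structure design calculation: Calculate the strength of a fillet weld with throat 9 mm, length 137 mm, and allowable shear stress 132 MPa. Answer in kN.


Strength = throat * length * allowable stress
= 9 * 137 * 132 N
= 162756 N
= 162.76 kN

162.76 kN


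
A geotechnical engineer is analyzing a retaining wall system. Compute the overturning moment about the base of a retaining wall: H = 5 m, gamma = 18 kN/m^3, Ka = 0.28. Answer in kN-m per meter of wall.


Pa = 0.5 * Ka * gamma * H^2
= 0.5 * 0.28 * 18 * 5^2
= 63.0 kN/m
Arm = H / 3 = 5 / 3 = 1.6667 m
Mo = Pa * arm = Pa * H / 3 = 63.0 * 5 / 3 = 105.0 kN-m/m

105.0 kN-m/m


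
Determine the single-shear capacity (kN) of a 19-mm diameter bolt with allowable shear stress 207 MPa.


A = pi * d^2 / 4 = pi * 19^2 / 4 = 283.5287 mm^2
V = f_v * A / 1000 = 207 * 283.5287 / 1000
= 58.6904 kN

58.6904 kN


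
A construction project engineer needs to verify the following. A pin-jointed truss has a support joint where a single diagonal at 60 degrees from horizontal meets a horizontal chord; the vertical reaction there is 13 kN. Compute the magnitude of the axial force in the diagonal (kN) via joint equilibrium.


At the joint, only the diagonal has a vertical component, so vertical equilibrium gives:
F * sin(60) = 13
F = 13 / sin(60)
= 13 / 0.866025
= 15.01 kN

15.01 kN


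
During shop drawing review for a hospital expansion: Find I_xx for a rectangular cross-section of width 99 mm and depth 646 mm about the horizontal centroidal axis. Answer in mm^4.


I = b * h^3 / 12
= 99 * 646^3 / 12
= 99 * 269586136 / 12
= 2224085622.0 mm^4

2224085622.0 mm^4


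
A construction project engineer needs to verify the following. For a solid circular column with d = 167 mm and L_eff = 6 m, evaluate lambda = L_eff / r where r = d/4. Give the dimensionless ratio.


Radius of gyration r = d / 4 = 167 / 4 = 41.75 mm
L_eff = 6000.0 mm
Slenderness ratio = L / r = 6000.0 / 41.75 = 143.71 (dimensionless)

143.71 (dimensionless)


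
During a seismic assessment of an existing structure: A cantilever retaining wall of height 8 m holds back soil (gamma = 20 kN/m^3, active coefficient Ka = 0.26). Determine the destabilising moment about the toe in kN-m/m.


Pa = 0.5 * Ka * gamma * H^2
= 0.5 * 0.26 * 20 * 8^2
= 166.4 kN/m
Arm = H / 3 = 8 / 3 = 2.6667 m
Mo = Pa * arm = Pa * H / 3 = 166.4 * 8 / 3 = 443.7333 kN-m/m

443.7333 kN-m/m


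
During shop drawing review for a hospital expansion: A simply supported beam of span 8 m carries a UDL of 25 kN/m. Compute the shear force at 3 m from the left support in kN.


R_A = w * L / 2 = 25 * 8 / 2 = 100.0 kN
V(x) = R_A - w * x = 100.0 - 25 * 3
= 25.0 kN

25.0 kN


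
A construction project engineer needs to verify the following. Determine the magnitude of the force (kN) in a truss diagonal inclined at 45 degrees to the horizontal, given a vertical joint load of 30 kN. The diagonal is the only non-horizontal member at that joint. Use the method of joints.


At the joint, only the diagonal has a vertical component, so vertical equilibrium gives:
F * sin(45) = 30
F = 30 / sin(45)
= 30 / 0.707107
= 42.43 kN

42.43 kN


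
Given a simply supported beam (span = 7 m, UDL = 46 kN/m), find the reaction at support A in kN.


Total load = w * L = 46 * 7 = 322 kN
By symmetry, each reaction R = total / 2 = 322 / 2 = 161.0 kN

161.0 kN


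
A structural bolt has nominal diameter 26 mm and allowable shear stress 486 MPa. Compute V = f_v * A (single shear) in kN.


A = pi * d^2 / 4 = pi * 26^2 / 4 = 530.9292 mm^2
V = f_v * A / 1000 = 486 * 530.9292 / 1000
= 258.0316 kN

258.0316 kN


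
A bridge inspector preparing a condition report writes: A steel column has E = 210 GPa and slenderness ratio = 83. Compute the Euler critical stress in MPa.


sigma_cr = pi^2 * E / lambda^2
= 9.8696 * 210000.0 / 83^2
= 9.8696 * 210000.0 / 6889
= 300.8589 MPa

300.8589 MPa


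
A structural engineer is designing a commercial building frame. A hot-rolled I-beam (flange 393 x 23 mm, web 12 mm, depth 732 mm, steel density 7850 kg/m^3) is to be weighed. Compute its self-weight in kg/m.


A_flanges = 2 * 393 * 23 = 18078 mm^2
A_web = (732 - 2 * 23) * 12 = 8232 mm^2
A_total = 18078 + 8232 = 26310 mm^2 = 0.026310 m^2
Weight = rho * A = 7850 * 0.026310 = 206.5335 kg/m

206.5335 kg/m


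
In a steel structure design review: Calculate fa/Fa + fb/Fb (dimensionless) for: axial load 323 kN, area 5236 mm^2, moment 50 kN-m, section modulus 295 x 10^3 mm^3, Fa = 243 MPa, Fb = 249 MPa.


f_a = P / A = 323000.0 / 5236 = 61.6883 MPa
f_b = M / S = 50000000.0 / 295000.0 = 169.4915 MPa
Ratio = f_a / Fa + f_b / Fb
= 61.6883 / 243 + 169.4915 / 249
= 0.9346 (dimensionless)

0.9346 (dimensionless)


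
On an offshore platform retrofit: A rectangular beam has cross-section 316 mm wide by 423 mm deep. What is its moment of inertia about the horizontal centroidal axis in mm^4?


I = b * h^3 / 12
= 316 * 423^3 / 12
= 316 * 75686967 / 12
= 1993090131.0 mm^4

1993090131.0 mm^4


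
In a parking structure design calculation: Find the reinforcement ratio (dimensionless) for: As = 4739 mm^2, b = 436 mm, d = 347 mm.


rho = As / (b * d)
= 4739 / (436 * 347)
= 4739 / 151292
= 0.031324 (dimensionless)

0.031324 (dimensionless)


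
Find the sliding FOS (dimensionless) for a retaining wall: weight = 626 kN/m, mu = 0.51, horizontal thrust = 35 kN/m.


Resisting force = mu * W = 0.51 * 626 = 319.26 kN/m
FOS = Resisting / Driving = 319.26 / 35
= 9.1217 (dimensionless)

9.1217 (dimensionless)


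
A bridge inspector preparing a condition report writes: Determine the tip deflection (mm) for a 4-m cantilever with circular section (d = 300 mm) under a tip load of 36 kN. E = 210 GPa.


I = pi * d^4 / 64 = pi * 300^4 / 64 = 397607820.22 mm^4
L = 4000.0 mm, P = 36000.0 N, E = 210000.0 MPa
delta = P * L^3 / (3 * E * I)
= 36000.0 * 4000.0^3 / (3 * 210000.0 * 397607820.22)
= 9.1979 mm

9.1979 mm


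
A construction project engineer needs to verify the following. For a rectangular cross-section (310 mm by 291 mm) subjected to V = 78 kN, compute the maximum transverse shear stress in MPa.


A = b * h = 310 * 291 = 90210 mm^2
V = 78 kN = 78000.0 N
tau_max = 1.5 * V / A = 1.5 * 78000.0 / 90210
= 1.297 MPa

1.297 MPa


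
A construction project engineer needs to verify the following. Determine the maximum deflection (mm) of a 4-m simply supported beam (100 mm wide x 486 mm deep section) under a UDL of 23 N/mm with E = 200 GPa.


I = 100 * 486^3 / 12 = 956593800.0 mm^4
L = 4000.0 mm, w = 23 N/mm, E = 200000.0 MPa
delta = 5 * w * L^4 / (384 * E * I)
= 5 * 23 * 4000.0^4 / (384 * 200000.0 * 956593800.0)
= 0.4007 mm

0.4007 mm


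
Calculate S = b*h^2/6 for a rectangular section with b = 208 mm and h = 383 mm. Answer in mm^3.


S = b * h^2 / 6
= 208 * 383^2 / 6
= 208 * 146689 / 6
= 5085218.67 mm^3

5085218.67 mm^3
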